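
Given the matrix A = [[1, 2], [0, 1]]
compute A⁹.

[[1, 18], [0, 1]]

A = I + N where N = [[0, 2], [0, 0]] is strictly upper-triangular, so N² = 0.
(I + N)⁹ = I + 9·N = [[1, 18], [0, 1]].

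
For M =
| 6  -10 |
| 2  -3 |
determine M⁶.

tr M = 3 and det M = 2, so the characteristic polynomial is λ² − (3)λ + (2) with roots 2 and 1.
Eigenvectors give P = [[5, 2], [2, 1]] with P⁻¹ = [[1, -2], [-2, 5]], and M = P·diag(2, 1)·P⁻¹.
Then M⁶ = P·diag(64, 1)·P⁻¹ = [[320, 2], [128, 1]] · [[1, -2], [-2, 5]] = [[316, -630], [126, -251]].

[[316, -630], [126, -251]]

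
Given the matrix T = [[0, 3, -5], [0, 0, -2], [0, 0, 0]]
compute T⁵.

T is strictly triangular, hence nilpotent: T³ = 0, so T⁵ = 0.

[[0, 0, 0], [0, 0, 0], [0, 0, 0]]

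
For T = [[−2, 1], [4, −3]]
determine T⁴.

[[164, −105], [−420, 269]]

T² = [[8, −5], [−20, 13]]
T³ = [[−36, 23], [92, −59]]
T⁴ = [[164, −105], [−420, 269]]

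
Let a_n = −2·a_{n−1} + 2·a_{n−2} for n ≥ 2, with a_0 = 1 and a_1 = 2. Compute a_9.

With companion matrix B = [[−2, 2], [1, 0]], [a_n, a_{n−1}]ᵀ = B·[a_{n−1}, a_{n−2}]ᵀ, so [a_9, a_8]ᵀ = B⁸·[a_1, a_0]ᵀ.
B⁸ = [[2448, −1792], [−896, 656]], giving [a_9, a_8]ᵀ = [[3104], [−1136]].

3104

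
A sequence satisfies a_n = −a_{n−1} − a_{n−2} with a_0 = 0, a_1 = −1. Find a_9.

0

With companion matrix C = [[−1, −1], [1, 0]], [a_n, a_{n−1}]ᵀ = C·[a_{n−1}, a_{n−2}]ᵀ, so [a_9, a_8]ᵀ = C^8·[a_1, a_0]ᵀ.
C^8 = [[0, 1], [−1, −1]], giving [a_9, a_8]ᵀ = [[0], [1]].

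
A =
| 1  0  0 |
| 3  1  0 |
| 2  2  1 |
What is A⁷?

[[1, 0, 0], [21, 1, 0], [140, 14, 1]]

A = I + N where N = [[0, 0, 0], [3, 0, 0], [2, 2, 0]] is strictly lower-triangular, so N³ = 0.
(I + N)⁷ = I + 7·N + 21·N² = [[1, 0, 0], [21, 1, 0], [140, 14, 1]].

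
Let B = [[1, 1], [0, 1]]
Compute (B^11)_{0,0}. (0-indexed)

1

B = I + N where N = [[0, 1], [0, 0]] is strictly upper-triangular, so N^2 = 0.
(I + N)^11 = I + 11·N = [[1, 11], [0, 1]].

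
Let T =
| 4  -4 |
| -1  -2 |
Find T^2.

[[20, -8], [-2, 8]]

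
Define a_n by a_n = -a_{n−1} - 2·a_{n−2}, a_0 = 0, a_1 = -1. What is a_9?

17

With companion matrix B = [[-1, -2], [1, 0]], [a_n, a_{n−1}]ᵀ = B·[a_{n−1}, a_{n−2}]ᵀ, so [a_9, a_8]ᵀ = B⁸·[a_1, a_0]ᵀ.
B⁸ = [[-17, -6], [3, -14]], giving [a_9, a_8]ᵀ = [[17], [-3]].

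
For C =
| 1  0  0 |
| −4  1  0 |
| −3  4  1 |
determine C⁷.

C = I + N where N = [[0, 0, 0], [−4, 0, 0], [−3, 4, 0]] is strictly lower-triangular, so N³ = 0.
(I + N)⁷ = I + 7·N + 21·N² = [[1, 0, 0], [−28, 1, 0], [−357, 28, 1]].

[[1, 0, 0], [−28, 1, 0], [−357, 28, 1]]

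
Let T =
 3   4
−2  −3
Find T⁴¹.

[[3, 4], [−2, −3]]

T² = I (check: tr T = 0 and det T = −1), so T⁴¹ = T since 41 is odd.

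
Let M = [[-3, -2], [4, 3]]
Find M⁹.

[[-3, -2], [4, 3]]

M² = I (check: tr M = 0 and det M = -1), so M⁹ = M since 9 is odd.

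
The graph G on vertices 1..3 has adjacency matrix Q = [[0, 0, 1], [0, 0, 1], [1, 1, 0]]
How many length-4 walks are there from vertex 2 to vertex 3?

The number of length-4 walks from vertex 2 to vertex 3 is entry (2,3) of Q^4, where Q is the adjacency matrix.
Q^2 = [[1, 1, 0], [1, 1, 0], [0, 0, 2]]
Q^3 = [[0, 0, 2], [0, 0, 2], [2, 2, 0]]
Q^4 = [[2, 2, 0], [2, 2, 0], [0, 0, 4]]

0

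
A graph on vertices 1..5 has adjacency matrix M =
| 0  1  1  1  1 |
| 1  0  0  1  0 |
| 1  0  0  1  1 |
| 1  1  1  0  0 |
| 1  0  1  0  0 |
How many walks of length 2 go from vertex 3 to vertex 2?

The number of length-2 walks from vertex 3 to vertex 2 is entry (3,2) of M², where M is the adjacency matrix.
M² = [[4, 1, 2, 2, 1], [1, 2, 2, 1, 1], [2, 2, 3, 1, 1], [2, 1, 1, 3, 2], [1, 1, 1, 2, 2]]

2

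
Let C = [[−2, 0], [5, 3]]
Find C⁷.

[[−128, 0], [2315, 2187]]

tr C = 1 and det C = −6, so the characteristic polynomial is λ² − (1)λ + (−6) with roots −2 and 3.
Eigenvectors give P = [[1, 0], [−1, 1]] with P⁻¹ = [[1, 0], [1, 1]], and C = P·diag(−2, 3)·P⁻¹.
Then C⁷ = P·diag(−128, 2187)·P⁻¹ = [[−128, 0], [128, 2187]] · [[1, 0], [1, 1]] = [[−128, 0], [2315, 2187]].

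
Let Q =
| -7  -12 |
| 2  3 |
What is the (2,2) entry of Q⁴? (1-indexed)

-159

tr Q = -4 and det Q = 3, so the characteristic polynomial is λ² − (-4)λ + (3) with roots -3 and -1.
Eigenvectors give P = [[-3, -2], [1, 1]] with P⁻¹ = [[-1, -2], [1, 3]], and Q = P·diag(-3, -1)·P⁻¹.
Then Q⁴ = P·diag(81, 1)·P⁻¹ = [[-243, -2], [81, 1]] · [[-1, -2], [1, 3]] = [[241, 480], [-80, -159]].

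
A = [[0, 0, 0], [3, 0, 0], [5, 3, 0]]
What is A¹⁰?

A is strictly triangular, hence nilpotent: A³ = 0, so A¹⁰ = 0.

[[0, 0, 0], [0, 0, 0], [0, 0, 0]]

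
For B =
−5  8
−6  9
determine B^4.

tr B = 4 and det B = 3, so the characteristic polynomial is λ² − (4)λ + (3) with roots 3 and 1.
Eigenvectors give P = [[1, 4], [1, 3]] with P⁻¹ = [[−3, 4], [1, −1]], and B = P·diag(3, 1)·P⁻¹.
Then B^4 = P·diag(81, 1)·P⁻¹ = [[81, 4], [81, 3]] · [[−3, 4], [1, −1]] = [[−239, 320], [−240, 321]].

[[−239, 320], [−240, 321]]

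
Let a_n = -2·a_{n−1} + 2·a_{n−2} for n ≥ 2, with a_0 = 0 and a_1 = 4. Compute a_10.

-26752

With companion matrix C = [[-2, 2], [1, 0]], [a_n, a_{n−1}]ᵀ = C·[a_{n−1}, a_{n−2}]ᵀ, so [a_10, a_9]ᵀ = C⁹·[a_1, a_0]ᵀ.
C⁹ = [[-6688, 4896], [2448, -1792]], giving [a_10, a_9]ᵀ = [[-26752], [9792]].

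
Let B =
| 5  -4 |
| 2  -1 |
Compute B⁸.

tr B = 4 and det B = 3, so the characteristic polynomial is λ² − (4)λ + (3) with roots 3 and 1.
Eigenvectors give P = [[2, -1], [1, -1]] with P⁻¹ = [[1, -1], [1, -2]], and B = P·diag(3, 1)·P⁻¹.
Then B⁸ = P·diag(6561, 1)·P⁻¹ = [[13122, -1], [6561, -1]] · [[1, -1], [1, -2]] = [[13121, -13120], [6560, -6559]].

[[13121, -13120], [6560, -6559]]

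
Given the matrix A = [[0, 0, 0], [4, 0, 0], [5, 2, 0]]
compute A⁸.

A is strictly triangular, hence nilpotent: A³ = 0, so A⁸ = 0.

[[0, 0, 0], [0, 0, 0], [0, 0, 0]]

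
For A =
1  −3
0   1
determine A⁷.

[[1, −21], [0, 1]]

A = I + N where N = [[0, −3], [0, 0]] is strictly upper-triangular, so N² = 0.
(I + N)⁷ = I + 7·N = [[1, −21], [0, 1]].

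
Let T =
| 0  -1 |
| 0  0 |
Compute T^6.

T is strictly triangular, hence nilpotent: T^2 = 0, so T^6 = 0.

[[0, 0], [0, 0]]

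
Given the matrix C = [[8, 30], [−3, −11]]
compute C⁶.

tr C = −3 and det C = 2, so the characteristic polynomial is λ² − (−3)λ + (2) with roots −1 and −2.
Eigenvectors give P = [[10, −3], [−3, 1]] with P⁻¹ = [[1, 3], [3, 10]], and C = P·diag(−1, −2)·P⁻¹.
Then C⁶ = P·diag(1, 64)·P⁻¹ = [[10, −192], [−3, 64]] · [[1, 3], [3, 10]] = [[−566, −1890], [189, 631]].

[[−566, −1890], [189, 631]]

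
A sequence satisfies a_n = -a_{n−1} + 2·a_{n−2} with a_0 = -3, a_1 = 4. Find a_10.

With companion matrix C = [[-1, 2], [1, 0]], [a_n, a_{n−1}]ᵀ = C·[a_{n−1}, a_{n−2}]ᵀ, so [a_10, a_9]ᵀ = C⁹·[a_1, a_0]ᵀ.
C⁹ = [[-341, 342], [171, -170]], giving [a_10, a_9]ᵀ = [[-2390], [1194]].

-2390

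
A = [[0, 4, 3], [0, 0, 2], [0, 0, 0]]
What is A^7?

[[0, 0, 0], [0, 0, 0], [0, 0, 0]]

A is strictly triangular, hence nilpotent: A^3 = 0, so A^7 = 0.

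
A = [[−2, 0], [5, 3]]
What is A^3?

tr A = 1 and det A = −6, so the characteristic polynomial is λ² − (1)λ + (−6) with roots −2 and 3.
Eigenvectors give P = [[−1, 0], [1, 1]] with P⁻¹ = [[−1, 0], [1, 1]], and A = P·diag(−2, 3)·P⁻¹.
Then A^3 = P·diag(−8, 27)·P⁻¹ = [[8, 0], [−8, 27]] · [[−1, 0], [1, 1]] = [[−8, 0], [35, 27]].

[[−8, 0], [35, 27]]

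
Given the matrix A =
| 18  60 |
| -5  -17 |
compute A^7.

[[9132, 27780], [-2315, -7073]]

tr A = 1 and det A = -6, so the characteristic polynomial is λ² − (1)λ + (-6) with roots 3 and -2.
Eigenvectors give P = [[4, -3], [-1, 1]] with P⁻¹ = [[1, 3], [1, 4]], and A = P·diag(3, -2)·P⁻¹.
Then A^7 = P·diag(2187, -128)·P⁻¹ = [[8748, 384], [-2187, -128]] · [[1, 3], [1, 4]] = [[9132, 27780], [-2315, -7073]].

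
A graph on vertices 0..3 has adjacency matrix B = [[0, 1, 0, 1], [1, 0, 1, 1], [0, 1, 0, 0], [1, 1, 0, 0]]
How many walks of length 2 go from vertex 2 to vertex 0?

1

The number of length-2 walks from vertex 2 to vertex 0 is entry (2,0) of B^2, where B is the adjacency matrix.
B^2 = [[2, 1, 1, 1], [1, 3, 0, 1], [1, 0, 1, 1], [1, 1, 1, 2]]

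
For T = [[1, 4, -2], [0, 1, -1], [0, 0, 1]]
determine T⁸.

[[1, 32, -128], [0, 1, -8], [0, 0, 1]]

T = I + N where N = [[0, 4, -2], [0, 0, -1], [0, 0, 0]] is strictly upper-triangular, so N³ = 0.
(I + N)⁸ = I + 8·N + 28·N² = [[1, 32, -128], [0, 1, -8], [0, 0, 1]].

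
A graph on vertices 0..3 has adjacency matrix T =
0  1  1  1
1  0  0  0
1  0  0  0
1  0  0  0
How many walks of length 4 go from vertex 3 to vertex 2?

The number of length-4 walks from vertex 3 to vertex 2 is entry (3,2) of T^4, where T is the adjacency matrix.
T^2 = [[3, 0, 0, 0], [0, 1, 1, 1], [0, 1, 1, 1], [0, 1, 1, 1]]
T^3 = [[0, 3, 3, 3], [3, 0, 0, 0], [3, 0, 0, 0], [3, 0, 0, 0]]
T^4 = [[9, 0, 0, 0], [0, 3, 3, 3], [0, 3, 3, 3], [0, 3, 3, 3]]

3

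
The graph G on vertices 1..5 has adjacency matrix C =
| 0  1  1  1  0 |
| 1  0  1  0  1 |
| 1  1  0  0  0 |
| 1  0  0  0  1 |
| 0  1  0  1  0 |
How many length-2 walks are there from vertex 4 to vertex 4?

2

The number of length-2 walks from vertex 4 to vertex 4 is entry (4,4) of C², where C is the adjacency matrix.
C² = [[3, 1, 1, 0, 2], [1, 3, 1, 2, 0], [1, 1, 2, 1, 1], [0, 2, 1, 2, 0], [2, 0, 1, 0, 2]]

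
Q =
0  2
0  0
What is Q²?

Q is strictly triangular, hence nilpotent: Q² = 0, so Q² = 0.

[[0, 0], [0, 0]]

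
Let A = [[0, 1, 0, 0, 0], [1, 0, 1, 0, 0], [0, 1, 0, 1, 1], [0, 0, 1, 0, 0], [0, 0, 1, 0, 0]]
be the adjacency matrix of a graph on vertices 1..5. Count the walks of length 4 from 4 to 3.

The number of length-4 walks from vertex 4 to vertex 3 is entry (4,3) of A^4, where A is the adjacency matrix.
A^2 = [[1, 0, 1, 0, 0], [0, 2, 0, 1, 1], [1, 0, 3, 0, 0], [0, 1, 0, 1, 1], [0, 1, 0, 1, 1]]
A^3 = [[0, 2, 0, 1, 1], [2, 0, 4, 0, 0], [0, 4, 0, 3, 3], [1, 0, 3, 0, 0], [1, 0, 3, 0, 0]]
A^4 = [[2, 0, 4, 0, 0], [0, 6, 0, 4, 4], [4, 0, 10, 0, 0], [0, 4, 0, 3, 3], [0, 4, 0, 3, 3]]

0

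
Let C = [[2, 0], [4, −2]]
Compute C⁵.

[[32, 0], [64, −32]]

tr C = 0 and det C = −4, so the characteristic polynomial is λ² − (0)λ + (−4) with roots 2 and −2.
Eigenvectors give P = [[−1, 0], [−1, −1]] with P⁻¹ = [[−1, 0], [1, −1]], and C = P·diag(2, −2)·P⁻¹.
Then C⁵ = P·diag(32, −32)·P⁻¹ = [[−32, 0], [−32, 32]] · [[−1, 0], [1, −1]] = [[32, 0], [64, −32]].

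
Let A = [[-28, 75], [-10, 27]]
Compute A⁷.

tr A = -1 and det A = -6, so the characteristic polynomial is λ² − (-1)λ + (-6) with roots -3 and 2.
Eigenvectors give P = [[3, -5], [1, -2]] with P⁻¹ = [[2, -5], [1, -3]], and A = P·diag(-3, 2)·P⁻¹.
Then A⁷ = P·diag(-2187, 128)·P⁻¹ = [[-6561, -640], [-2187, -256]] · [[2, -5], [1, -3]] = [[-13762, 34725], [-4630, 11703]].

[[-13762, 34725], [-4630, 11703]]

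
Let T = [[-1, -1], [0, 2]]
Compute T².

[[1, -1], [0, 4]]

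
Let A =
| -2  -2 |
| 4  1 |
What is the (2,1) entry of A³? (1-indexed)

A² = [[-4, 2], [-4, -7]]
A³ = [[16, 10], [-20, 1]]

-20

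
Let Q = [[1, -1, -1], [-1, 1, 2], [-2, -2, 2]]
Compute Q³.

[[14, 6, -14], [-18, -10, 16], [-4, -4, 0]]

Q² = [[4, 0, -5], [-6, -2, 7], [-4, -4, 2]]
Q³ = [[14, 6, -14], [-18, -10, 16], [-4, -4, 0]]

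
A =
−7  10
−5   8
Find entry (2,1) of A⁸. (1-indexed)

−6305

tr A = 1 and det A = −6, so the characteristic polynomial is λ² − (1)λ + (−6) with roots −2 and 3.
Eigenvectors give P = [[2, 1], [1, 1]] with P⁻¹ = [[1, −1], [−1, 2]], and A = P·diag(−2, 3)·P⁻¹.
Then A⁸ = P·diag(256, 6561)·P⁻¹ = [[512, 6561], [256, 6561]] · [[1, −1], [−1, 2]] = [[−6049, 12610], [−6305, 12866]].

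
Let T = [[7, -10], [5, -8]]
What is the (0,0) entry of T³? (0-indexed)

tr T = -1 and det T = -6, so the characteristic polynomial is λ² − (-1)λ + (-6) with roots -3 and 2.
Eigenvectors give P = [[1, 2], [1, 1]] with P⁻¹ = [[-1, 2], [1, -1]], and T = P·diag(-3, 2)·P⁻¹.
Then T³ = P·diag(-27, 8)·P⁻¹ = [[-27, 16], [-27, 8]] · [[-1, 2], [1, -1]] = [[43, -70], [35, -62]].

43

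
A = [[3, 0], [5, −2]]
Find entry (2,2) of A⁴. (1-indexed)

tr A = 1 and det A = −6, so the characteristic polynomial is λ² − (1)λ + (−6) with roots 3 and −2.
Eigenvectors give P = [[−1, 0], [−1, −1]] with P⁻¹ = [[−1, 0], [1, −1]], and A = P·diag(3, −2)·P⁻¹.
Then A⁴ = P·diag(81, 16)·P⁻¹ = [[−81, 0], [−81, −16]] · [[−1, 0], [1, −1]] = [[81, 0], [65, 16]].

16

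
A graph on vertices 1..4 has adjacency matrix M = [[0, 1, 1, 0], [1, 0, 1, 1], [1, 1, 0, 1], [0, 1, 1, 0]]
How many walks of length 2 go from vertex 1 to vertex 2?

1

The number of length-2 walks from vertex 1 to vertex 2 is entry (1,2) of M^2, where M is the adjacency matrix.
M^2 = [[2, 1, 1, 2], [1, 3, 2, 1], [1, 2, 3, 1], [2, 1, 1, 2]]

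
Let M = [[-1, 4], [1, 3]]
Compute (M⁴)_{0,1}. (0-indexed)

M² = [[5, 8], [2, 13]]
M³ = [[3, 44], [11, 47]]
M⁴ = [[41, 144], [36, 185]]

144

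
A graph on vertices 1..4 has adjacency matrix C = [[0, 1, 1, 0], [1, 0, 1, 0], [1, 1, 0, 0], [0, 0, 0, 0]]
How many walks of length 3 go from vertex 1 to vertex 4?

The number of length-3 walks from vertex 1 to vertex 4 is entry (1,4) of C^3, where C is the adjacency matrix.
C^2 = [[2, 1, 1, 0], [1, 2, 1, 0], [1, 1, 2, 0], [0, 0, 0, 0]]
C^3 = [[2, 3, 3, 0], [3, 2, 3, 0], [3, 3, 2, 0], [0, 0, 0, 0]]

0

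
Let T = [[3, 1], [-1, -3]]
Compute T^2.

[[8, 0], [0, 8]]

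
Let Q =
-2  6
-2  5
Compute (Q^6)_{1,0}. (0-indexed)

-126

tr Q = 3 and det Q = 2, so the characteristic polynomial is λ² − (3)λ + (2) with roots 1 and 2.
Eigenvectors give P = [[2, -3], [1, -2]] with P⁻¹ = [[2, -3], [1, -2]], and Q = P·diag(1, 2)·P⁻¹.
Then Q^6 = P·diag(1, 64)·P⁻¹ = [[2, -192], [1, -128]] · [[2, -3], [1, -2]] = [[-188, 378], [-126, 253]].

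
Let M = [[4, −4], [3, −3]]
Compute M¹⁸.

M² = M (a projection; rank 1, trace 1), so M¹⁸ = M.

[[4, −4], [3, −3]]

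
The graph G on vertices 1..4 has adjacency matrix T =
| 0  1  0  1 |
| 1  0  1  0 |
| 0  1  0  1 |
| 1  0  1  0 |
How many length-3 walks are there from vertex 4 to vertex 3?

The number of length-3 walks from vertex 4 to vertex 3 is entry (4,3) of T³, where T is the adjacency matrix.
T² = [[2, 0, 2, 0], [0, 2, 0, 2], [2, 0, 2, 0], [0, 2, 0, 2]]
T³ = [[0, 4, 0, 4], [4, 0, 4, 0], [0, 4, 0, 4], [4, 0, 4, 0]]

4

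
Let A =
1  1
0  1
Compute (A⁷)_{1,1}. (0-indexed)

A = I + N where N = [[0, 1], [0, 0]] is strictly upper-triangular, so N² = 0.
(I + N)⁷ = I + 7·N = [[1, 7], [0, 1]].

1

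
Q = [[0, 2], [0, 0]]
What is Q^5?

Q is strictly triangular, hence nilpotent: Q^2 = 0, so Q^5 = 0.

[[0, 0], [0, 0]]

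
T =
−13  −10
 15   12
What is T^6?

[[2059, 1330], [−1995, −1266]]

tr T = −1 and det T = −6, so the characteristic polynomial is λ² − (−1)λ + (−6) with roots 2 and −3.
Eigenvectors give P = [[2, 1], [−3, −1]] with P⁻¹ = [[−1, −1], [3, 2]], and T = P·diag(2, −3)·P⁻¹.
Then T^6 = P·diag(64, 729)·P⁻¹ = [[128, 729], [−192, −729]] · [[−1, −1], [3, 2]] = [[2059, 1330], [−1995, −1266]].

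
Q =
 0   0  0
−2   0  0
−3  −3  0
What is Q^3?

Q is strictly triangular, hence nilpotent: Q^3 = 0, so Q^3 = 0.

[[0, 0, 0], [0, 0, 0], [0, 0, 0]]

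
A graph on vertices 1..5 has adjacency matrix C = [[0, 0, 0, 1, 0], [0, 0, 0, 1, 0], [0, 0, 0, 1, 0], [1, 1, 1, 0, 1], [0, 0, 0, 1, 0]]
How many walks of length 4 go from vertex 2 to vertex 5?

The number of length-4 walks from vertex 2 to vertex 5 is entry (2,5) of C^4, where C is the adjacency matrix.
C^2 = [[1, 1, 1, 0, 1], [1, 1, 1, 0, 1], [1, 1, 1, 0, 1], [0, 0, 0, 4, 0], [1, 1, 1, 0, 1]]
C^3 = [[0, 0, 0, 4, 0], [0, 0, 0, 4, 0], [0, 0, 0, 4, 0], [4, 4, 4, 0, 4], [0, 0, 0, 4, 0]]
C^4 = [[4, 4, 4, 0, 4], [4, 4, 4, 0, 4], [4, 4, 4, 0, 4], [0, 0, 0, 16, 0], [4, 4, 4, 0, 4]]

4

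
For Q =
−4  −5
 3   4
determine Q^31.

Q² = I (check: tr Q = 0 and det Q = −1), so Q^31 = Q since 31 is odd.

[[−4, −5], [3, 4]]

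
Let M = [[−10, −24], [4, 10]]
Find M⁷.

[[−640, −1536], [256, 640]]

tr M = 0 and det M = −4, so the characteristic polynomial is λ² − (0)λ + (−4) with roots −2 and 2.
Eigenvectors give P = [[−3, 2], [1, −1]] with P⁻¹ = [[−1, −2], [−1, −3]], and M = P·diag(−2, 2)·P⁻¹.
Then M⁷ = P·diag(−128, 128)·P⁻¹ = [[384, 256], [−128, −128]] · [[−1, −2], [−1, −3]] = [[−640, −1536], [256, 640]].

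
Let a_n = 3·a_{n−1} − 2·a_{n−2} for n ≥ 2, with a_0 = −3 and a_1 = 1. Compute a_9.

With companion matrix T = [[3, −2], [1, 0]], [a_n, a_{n−1}]ᵀ = T·[a_{n−1}, a_{n−2}]ᵀ, so [a_9, a_8]ᵀ = T⁸·[a_1, a_0]ᵀ.
T⁸ = [[511, −510], [255, −254]], giving [a_9, a_8]ᵀ = [[2041], [1017]].

2041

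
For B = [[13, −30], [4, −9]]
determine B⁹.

[[118093, −295230], [39364, −98409]]

tr B = 4 and det B = 3, so the characteristic polynomial is λ² − (4)λ + (3) with roots 3 and 1.
Eigenvectors give P = [[3, −5], [1, −2]] with P⁻¹ = [[2, −5], [1, −3]], and B = P·diag(3, 1)·P⁻¹.
Then B⁹ = P·diag(19683, 1)·P⁻¹ = [[59049, −5], [19683, −2]] · [[2, −5], [1, −3]] = [[118093, −295230], [39364, −98409]].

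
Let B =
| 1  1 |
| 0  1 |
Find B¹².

B = I + N where N = [[0, 1], [0, 0]] is strictly upper-triangular, so N² = 0.
(I + N)¹² = I + 12·N = [[1, 12], [0, 1]].

[[1, 12], [0, 1]]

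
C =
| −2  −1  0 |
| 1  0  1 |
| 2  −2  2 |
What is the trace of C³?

C² = [[3, 2, −1], [0, −3, 2], [−2, −6, 2]]
C³ = [[−6, −1, 0], [1, −4, 1], [2, −2, −2]]

−12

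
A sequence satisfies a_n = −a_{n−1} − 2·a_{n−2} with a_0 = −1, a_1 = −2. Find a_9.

40

With companion matrix C = [[−1, −2], [1, 0]], [a_n, a_{n−1}]ᵀ = C·[a_{n−1}, a_{n−2}]ᵀ, so [a_9, a_8]ᵀ = C^8·[a_1, a_0]ᵀ.
C^8 = [[−17, −6], [3, −14]], giving [a_9, a_8]ᵀ = [[40], [8]].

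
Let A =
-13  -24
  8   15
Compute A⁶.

tr A = 2 and det A = -3, so the characteristic polynomial is λ² − (2)λ + (-3) with roots 3 and -1.
Eigenvectors give P = [[-3, -2], [2, 1]] with P⁻¹ = [[1, 2], [-2, -3]], and A = P·diag(3, -1)·P⁻¹.
Then A⁶ = P·diag(729, 1)·P⁻¹ = [[-2187, -2], [1458, 1]] · [[1, 2], [-2, -3]] = [[-2183, -4368], [1456, 2913]].

[[-2183, -4368], [1456, 2913]]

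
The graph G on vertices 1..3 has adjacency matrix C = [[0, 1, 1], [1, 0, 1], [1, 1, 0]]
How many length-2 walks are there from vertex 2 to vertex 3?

The number of length-2 walks from vertex 2 to vertex 3 is entry (2,3) of C^2, where C is the adjacency matrix.
C^2 = [[2, 1, 1], [1, 2, 1], [1, 1, 2]]

1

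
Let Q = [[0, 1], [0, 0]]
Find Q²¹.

[[0, 0], [0, 0]]

Q is strictly triangular, hence nilpotent: Q² = 0, so Q²¹ = 0.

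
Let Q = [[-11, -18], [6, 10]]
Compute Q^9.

[[-2051, -3078], [1026, 1540]]

tr Q = -1 and det Q = -2, so the characteristic polynomial is λ² − (-1)λ + (-2) with roots 1 and -2.
Eigenvectors give P = [[-3, -2], [2, 1]] with P⁻¹ = [[1, 2], [-2, -3]], and Q = P·diag(1, -2)·P⁻¹.
Then Q^9 = P·diag(1, -512)·P⁻¹ = [[-3, 1024], [2, -512]] · [[1, 2], [-2, -3]] = [[-2051, -3078], [1026, 1540]].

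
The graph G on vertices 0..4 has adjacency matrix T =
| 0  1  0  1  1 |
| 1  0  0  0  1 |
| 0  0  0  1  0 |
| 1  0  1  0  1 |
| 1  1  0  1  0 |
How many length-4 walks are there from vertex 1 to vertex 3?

12

The number of length-4 walks from vertex 1 to vertex 3 is entry (1,3) of T^4, where T is the adjacency matrix.
T^2 = [[3, 1, 1, 1, 2], [1, 2, 0, 2, 1], [1, 0, 1, 0, 1], [1, 2, 0, 3, 1], [2, 1, 1, 1, 3]]
T^3 = [[4, 5, 1, 6, 5], [5, 2, 2, 2, 5], [1, 2, 0, 3, 1], [6, 2, 3, 2, 6], [5, 5, 1, 6, 4]]
T^4 = [[16, 9, 6, 10, 15], [9, 10, 2, 12, 9], [6, 2, 3, 2, 6], [10, 12, 2, 15, 10], [15, 9, 6, 10, 16]]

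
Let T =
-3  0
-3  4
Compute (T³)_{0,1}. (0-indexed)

0

T² = [[9, 0], [-3, 16]]
T³ = [[-27, 0], [-39, 64]]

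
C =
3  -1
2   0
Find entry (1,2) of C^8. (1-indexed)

-255

tr C = 3 and det C = 2, so the characteristic polynomial is λ² − (3)λ + (2) with roots 1 and 2.
Eigenvectors give P = [[1, -1], [2, -1]] with P⁻¹ = [[-1, 1], [-2, 1]], and C = P·diag(1, 2)·P⁻¹.
Then C^8 = P·diag(1, 256)·P⁻¹ = [[1, -256], [2, -256]] · [[-1, 1], [-2, 1]] = [[511, -255], [510, -254]].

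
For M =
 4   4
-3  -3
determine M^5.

M² = M (a projection; rank 1, trace 1), so M^5 = M.

[[4, 4], [-3, -3]]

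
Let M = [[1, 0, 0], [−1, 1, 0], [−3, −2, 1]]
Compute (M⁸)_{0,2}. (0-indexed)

M = I + N where N = [[0, 0, 0], [−1, 0, 0], [−3, −2, 0]] is strictly lower-triangular, so N³ = 0.
(I + N)⁸ = I + 8·N + 28·N² = [[1, 0, 0], [−8, 1, 0], [32, −16, 1]].

0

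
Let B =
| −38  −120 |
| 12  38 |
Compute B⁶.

tr B = 0 and det B = −4, so the characteristic polynomial is λ² − (0)λ + (−4) with roots −2 and 2.
Eigenvectors give P = [[10, −3], [−3, 1]] with P⁻¹ = [[1, 3], [3, 10]], and B = P·diag(−2, 2)·P⁻¹.
Then B⁶ = P·diag(64, 64)·P⁻¹ = [[640, −192], [−192, 64]] · [[1, 3], [3, 10]] = [[64, 0], [0, 64]].

[[64, 0], [0, 64]]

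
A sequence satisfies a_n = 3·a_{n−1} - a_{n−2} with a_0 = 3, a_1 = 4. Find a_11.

50549

With companion matrix T = [[3, -1], [1, 0]], [a_n, a_{n−1}]ᵀ = T·[a_{n−1}, a_{n−2}]ᵀ, so [a_11, a_10]ᵀ = T¹⁰·[a_1, a_0]ᵀ.
T¹⁰ = [[17711, -6765], [6765, -2584]], giving [a_11, a_10]ᵀ = [[50549], [19308]].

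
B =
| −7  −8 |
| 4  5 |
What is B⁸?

tr B = −2 and det B = −3, so the characteristic polynomial is λ² − (−2)λ + (−3) with roots 1 and −3.
Eigenvectors give P = [[−1, −2], [1, 1]] with P⁻¹ = [[1, 2], [−1, −1]], and B = P·diag(1, −3)·P⁻¹.
Then B⁸ = P·diag(1, 6561)·P⁻¹ = [[−1, −13122], [1, 6561]] · [[1, 2], [−1, −1]] = [[13121, 13120], [−6560, −6559]].

[[13121, 13120], [−6560, −6559]]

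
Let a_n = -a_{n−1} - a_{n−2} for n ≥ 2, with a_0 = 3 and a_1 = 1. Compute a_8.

-4

With companion matrix M = [[-1, -1], [1, 0]], [a_n, a_{n−1}]ᵀ = M·[a_{n−1}, a_{n−2}]ᵀ, so [a_8, a_7]ᵀ = M^7·[a_1, a_0]ᵀ.
M^7 = [[-1, -1], [1, 0]], giving [a_8, a_7]ᵀ = [[-4], [1]].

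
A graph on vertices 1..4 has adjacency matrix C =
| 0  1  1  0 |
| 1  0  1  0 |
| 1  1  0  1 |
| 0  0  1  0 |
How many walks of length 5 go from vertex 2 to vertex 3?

The number of length-5 walks from vertex 2 to vertex 3 is entry (2,3) of C⁵, where C is the adjacency matrix.
C² = [[2, 1, 1, 1], [1, 2, 1, 1], [1, 1, 3, 0], [1, 1, 0, 1]]
C³ = [[2, 3, 4, 1], [3, 2, 4, 1], [4, 4, 2, 3], [1, 1, 3, 0]]
C⁴ = [[7, 6, 6, 4], [6, 7, 6, 4], [6, 6, 11, 2], [4, 4, 2, 3]]
C⁵ = [[12, 13, 17, 6], [13, 12, 17, 6], [17, 17, 14, 11], [6, 6, 11, 2]]

17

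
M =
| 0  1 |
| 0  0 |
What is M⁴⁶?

[[0, 0], [0, 0]]

M is strictly triangular, hence nilpotent: M² = 0, so M⁴⁶ = 0.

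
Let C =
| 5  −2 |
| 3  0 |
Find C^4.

[[211, −130], [195, −114]]

tr C = 5 and det C = 6, so the characteristic polynomial is λ² − (5)λ + (6) with roots 2 and 3.
Eigenvectors give P = [[−2, 1], [−3, 1]] with P⁻¹ = [[1, −1], [3, −2]], and C = P·diag(2, 3)·P⁻¹.
Then C^4 = P·diag(16, 81)·P⁻¹ = [[−32, 81], [−48, 81]] · [[1, −1], [3, −2]] = [[211, −130], [195, −114]].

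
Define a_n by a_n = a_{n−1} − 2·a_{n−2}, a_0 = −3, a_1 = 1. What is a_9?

−35

With companion matrix Q = [[1, −2], [1, 0]], [a_n, a_{n−1}]ᵀ = Q·[a_{n−1}, a_{n−2}]ᵀ, so [a_9, a_8]ᵀ = Q⁸·[a_1, a_0]ᵀ.
Q⁸ = [[−17, 6], [−3, −14]], giving [a_9, a_8]ᵀ = [[−35], [39]].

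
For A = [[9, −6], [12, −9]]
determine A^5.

tr A = 0 and det A = −9, so the characteristic polynomial is λ² − (0)λ + (−9) with roots −3 and 3.
Eigenvectors give P = [[1, 1], [2, 1]] with P⁻¹ = [[−1, 1], [2, −1]], and A = P·diag(−3, 3)·P⁻¹.
Then A^5 = P·diag(−243, 243)·P⁻¹ = [[−243, 243], [−486, 243]] · [[−1, 1], [2, −1]] = [[729, −486], [972, −729]].

[[729, −486], [972, −729]]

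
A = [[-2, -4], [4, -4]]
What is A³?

A² = [[-12, 24], [-24, 0]]
A³ = [[120, -48], [48, 96]]

[[120, -48], [48, 96]]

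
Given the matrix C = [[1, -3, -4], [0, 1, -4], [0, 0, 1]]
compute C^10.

C = I + N where N = [[0, -3, -4], [0, 0, -4], [0, 0, 0]] is strictly upper-triangular, so N^3 = 0.
(I + N)^10 = I + 10·N + 45·N^2 = [[1, -30, 500], [0, 1, -40], [0, 0, 1]].

[[1, -30, 500], [0, 1, -40], [0, 0, 1]]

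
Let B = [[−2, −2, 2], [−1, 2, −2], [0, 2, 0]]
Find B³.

B² = [[6, 4, 0], [0, 2, −6], [−2, 4, −4]]
B³ = [[−16, −4, 4], [−2, −8, −4], [0, 4, −12]]

[[−16, −4, 4], [−2, −8, −4], [0, 4, −12]]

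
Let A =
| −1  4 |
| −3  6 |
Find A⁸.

tr A = 5 and det A = 6, so the characteristic polynomial is λ² − (5)λ + (6) with roots 2 and 3.
Eigenvectors give P = [[4, 1], [3, 1]] with P⁻¹ = [[1, −1], [−3, 4]], and A = P·diag(2, 3)·P⁻¹.
Then A⁸ = P·diag(256, 6561)·P⁻¹ = [[1024, 6561], [768, 6561]] · [[1, −1], [−3, 4]] = [[−18659, 25220], [−18915, 25476]].

[[−18659, 25220], [−18915, 25476]]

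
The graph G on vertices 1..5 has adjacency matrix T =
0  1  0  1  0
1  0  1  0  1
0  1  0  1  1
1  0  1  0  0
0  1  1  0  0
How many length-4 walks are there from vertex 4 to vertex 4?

9

The number of length-4 walks from vertex 4 to vertex 4 is entry (4,4) of T⁴, where T is the adjacency matrix.
T² = [[2, 0, 2, 0, 1], [0, 3, 1, 2, 1], [2, 1, 3, 0, 1], [0, 2, 0, 2, 1], [1, 1, 1, 1, 2]]
T³ = [[0, 5, 1, 4, 2], [5, 2, 6, 1, 4], [1, 6, 2, 5, 4], [4, 1, 5, 0, 2], [2, 4, 4, 2, 2]]
T⁴ = [[9, 3, 11, 1, 6], [3, 15, 7, 11, 8], [11, 7, 15, 3, 8], [1, 11, 3, 9, 6], [6, 8, 8, 6, 8]]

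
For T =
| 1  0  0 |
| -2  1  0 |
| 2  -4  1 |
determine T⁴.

[[1, 0, 0], [-8, 1, 0], [56, -16, 1]]

T = I + N where N = [[0, 0, 0], [-2, 0, 0], [2, -4, 0]] is strictly lower-triangular, so N³ = 0.
(I + N)⁴ = I + 4·N + 6·N² = [[1, 0, 0], [-8, 1, 0], [56, -16, 1]].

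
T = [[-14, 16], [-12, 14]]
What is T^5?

[[-224, 256], [-192, 224]]

tr T = 0 and det T = -4, so the characteristic polynomial is λ² − (0)λ + (-4) with roots -2 and 2.
Eigenvectors give P = [[4, 1], [3, 1]] with P⁻¹ = [[1, -1], [-3, 4]], and T = P·diag(-2, 2)·P⁻¹.
Then T^5 = P·diag(-32, 32)·P⁻¹ = [[-128, 32], [-96, 32]] · [[1, -1], [-3, 4]] = [[-224, 256], [-192, 224]].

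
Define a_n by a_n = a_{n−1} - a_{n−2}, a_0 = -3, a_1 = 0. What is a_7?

With companion matrix Q = [[1, -1], [1, 0]], [a_n, a_{n−1}]ᵀ = Q·[a_{n−1}, a_{n−2}]ᵀ, so [a_7, a_6]ᵀ = Q⁶·[a_1, a_0]ᵀ.
Q⁶ = [[1, 0], [0, 1]], giving [a_7, a_6]ᵀ = [[0], [-3]].

0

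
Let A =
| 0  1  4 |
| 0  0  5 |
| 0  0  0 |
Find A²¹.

[[0, 0, 0], [0, 0, 0], [0, 0, 0]]

A is strictly triangular, hence nilpotent: A³ = 0, so A²¹ = 0.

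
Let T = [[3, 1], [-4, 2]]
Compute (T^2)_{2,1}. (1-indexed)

-20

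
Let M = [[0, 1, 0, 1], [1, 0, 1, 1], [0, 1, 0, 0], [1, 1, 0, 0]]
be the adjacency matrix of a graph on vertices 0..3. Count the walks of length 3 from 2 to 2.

0

The number of length-3 walks from vertex 2 to vertex 2 is entry (2,2) of M³, where M is the adjacency matrix.
M² = [[2, 1, 1, 1], [1, 3, 0, 1], [1, 0, 1, 1], [1, 1, 1, 2]]
M³ = [[2, 4, 1, 3], [4, 2, 3, 4], [1, 3, 0, 1], [3, 4, 1, 2]]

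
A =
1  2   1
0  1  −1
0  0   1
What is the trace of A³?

A = I + N where N = [[0, 2, 1], [0, 0, −1], [0, 0, 0]] is strictly upper-triangular, so N³ = 0.
(I + N)³ = I + 3·N + 3·N² = [[1, 6, −3], [0, 1, −3], [0, 0, 1]].

3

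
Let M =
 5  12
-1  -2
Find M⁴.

tr M = 3 and det M = 2, so the characteristic polynomial is λ² − (3)λ + (2) with roots 1 and 2.
Eigenvectors give P = [[-3, 4], [1, -1]] with P⁻¹ = [[1, 4], [1, 3]], and M = P·diag(1, 2)·P⁻¹.
Then M⁴ = P·diag(1, 16)·P⁻¹ = [[-3, 64], [1, -16]] · [[1, 4], [1, 3]] = [[61, 180], [-15, -44]].

[[61, 180], [-15, -44]]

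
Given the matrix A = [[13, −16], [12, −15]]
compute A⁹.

tr A = −2 and det A = −3, so the characteristic polynomial is λ² − (−2)λ + (−3) with roots 1 and −3.
Eigenvectors give P = [[4, 1], [3, 1]] with P⁻¹ = [[1, −1], [−3, 4]], and A = P·diag(1, −3)·P⁻¹.
Then A⁹ = P·diag(1, −19683)·P⁻¹ = [[4, −19683], [3, −19683]] · [[1, −1], [−3, 4]] = [[59053, −78736], [59052, −78735]].

[[59053, −78736], [59052, −78735]]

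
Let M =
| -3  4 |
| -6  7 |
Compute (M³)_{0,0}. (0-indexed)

tr M = 4 and det M = 3, so the characteristic polynomial is λ² − (4)λ + (3) with roots 3 and 1.
Eigenvectors give P = [[-2, 1], [-3, 1]] with P⁻¹ = [[1, -1], [3, -2]], and M = P·diag(3, 1)·P⁻¹.
Then M³ = P·diag(27, 1)·P⁻¹ = [[-54, 1], [-81, 1]] · [[1, -1], [3, -2]] = [[-51, 52], [-78, 79]].

-51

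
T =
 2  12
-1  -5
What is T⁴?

[[-44, -180], [15, 61]]

tr T = -3 and det T = 2, so the characteristic polynomial is λ² − (-3)λ + (2) with roots -1 and -2.
Eigenvectors give P = [[4, -3], [-1, 1]] with P⁻¹ = [[1, 3], [1, 4]], and T = P·diag(-1, -2)·P⁻¹.
Then T⁴ = P·diag(1, 16)·P⁻¹ = [[4, -48], [-1, 16]] · [[1, 3], [1, 4]] = [[-44, -180], [15, 61]].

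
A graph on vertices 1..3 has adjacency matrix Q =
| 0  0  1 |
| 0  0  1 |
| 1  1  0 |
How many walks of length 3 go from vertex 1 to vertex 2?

0

The number of length-3 walks from vertex 1 to vertex 2 is entry (1,2) of Q³, where Q is the adjacency matrix.
Q² = [[1, 1, 0], [1, 1, 0], [0, 0, 2]]
Q³ = [[0, 0, 2], [0, 0, 2], [2, 2, 0]]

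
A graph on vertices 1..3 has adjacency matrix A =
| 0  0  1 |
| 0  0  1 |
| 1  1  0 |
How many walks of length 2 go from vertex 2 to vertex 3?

0

The number of length-2 walks from vertex 2 to vertex 3 is entry (2,3) of A², where A is the adjacency matrix.
A² = [[1, 1, 0], [1, 1, 0], [0, 0, 2]]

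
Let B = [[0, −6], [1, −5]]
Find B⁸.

[[−12354, 37830], [−6305, 19171]]

tr B = −5 and det B = 6, so the characteristic polynomial is λ² − (−5)λ + (6) with roots −2 and −3.
Eigenvectors give P = [[3, 2], [1, 1]] with P⁻¹ = [[1, −2], [−1, 3]], and B = P·diag(−2, −3)·P⁻¹.
Then B⁸ = P·diag(256, 6561)·P⁻¹ = [[768, 13122], [256, 6561]] · [[1, −2], [−1, 3]] = [[−12354, 37830], [−6305, 19171]].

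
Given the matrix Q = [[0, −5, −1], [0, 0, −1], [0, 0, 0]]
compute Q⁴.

Q is strictly triangular, hence nilpotent: Q³ = 0, so Q⁴ = 0.

[[0, 0, 0], [0, 0, 0], [0, 0, 0]]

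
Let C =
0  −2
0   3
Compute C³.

[[0, −18], [0, 27]]

C² = [[0, −6], [0, 9]]
C³ = [[0, −18], [0, 27]]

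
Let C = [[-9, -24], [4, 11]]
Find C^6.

tr C = 2 and det C = -3, so the characteristic polynomial is λ² − (2)λ + (-3) with roots 3 and -1.
Eigenvectors give P = [[-2, -3], [1, 1]] with P⁻¹ = [[1, 3], [-1, -2]], and C = P·diag(3, -1)·P⁻¹.
Then C^6 = P·diag(729, 1)·P⁻¹ = [[-1458, -3], [729, 1]] · [[1, 3], [-1, -2]] = [[-1455, -4368], [728, 2185]].

[[-1455, -4368], [728, 2185]]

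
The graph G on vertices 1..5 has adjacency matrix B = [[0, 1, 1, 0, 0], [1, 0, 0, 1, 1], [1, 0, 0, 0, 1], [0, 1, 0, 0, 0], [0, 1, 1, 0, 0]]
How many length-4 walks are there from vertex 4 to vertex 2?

0

The number of length-4 walks from vertex 4 to vertex 2 is entry (4,2) of B⁴, where B is the adjacency matrix.
B² = [[2, 0, 0, 1, 2], [0, 3, 2, 0, 0], [0, 2, 2, 0, 0], [1, 0, 0, 1, 1], [2, 0, 0, 1, 2]]
B³ = [[0, 5, 4, 0, 0], [5, 0, 0, 3, 5], [4, 0, 0, 2, 4], [0, 3, 2, 0, 0], [0, 5, 4, 0, 0]]
B⁴ = [[9, 0, 0, 5, 9], [0, 13, 10, 0, 0], [0, 10, 8, 0, 0], [5, 0, 0, 3, 5], [9, 0, 0, 5, 9]]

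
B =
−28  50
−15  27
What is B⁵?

tr B = −1 and det B = −6, so the characteristic polynomial is λ² − (−1)λ + (−6) with roots 2 and −3.
Eigenvectors give P = [[−5, 2], [−3, 1]] with P⁻¹ = [[1, −2], [3, −5]], and B = P·diag(2, −3)·P⁻¹.
Then B⁵ = P·diag(32, −243)·P⁻¹ = [[−160, −486], [−96, −243]] · [[1, −2], [3, −5]] = [[−1618, 2750], [−825, 1407]].

[[−1618, 2750], [−825, 1407]]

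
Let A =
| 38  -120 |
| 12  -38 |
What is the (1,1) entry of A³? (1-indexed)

tr A = 0 and det A = -4, so the characteristic polynomial is λ² − (0)λ + (-4) with roots 2 and -2.
Eigenvectors give P = [[10, 3], [3, 1]] with P⁻¹ = [[1, -3], [-3, 10]], and A = P·diag(2, -2)·P⁻¹.
Then A³ = P·diag(8, -8)·P⁻¹ = [[80, -24], [24, -8]] · [[1, -3], [-3, 10]] = [[152, -480], [48, -152]].

152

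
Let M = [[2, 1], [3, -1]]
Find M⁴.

M² = [[7, 1], [3, 4]]
M³ = [[17, 6], [18, -1]]
M⁴ = [[52, 11], [33, 19]]

[[52, 11], [33, 19]]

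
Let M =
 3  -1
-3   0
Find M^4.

M^2 = [[12, -3], [-9, 3]]
M^3 = [[45, -12], [-36, 9]]
M^4 = [[171, -45], [-135, 36]]

[[171, -45], [-135, 36]]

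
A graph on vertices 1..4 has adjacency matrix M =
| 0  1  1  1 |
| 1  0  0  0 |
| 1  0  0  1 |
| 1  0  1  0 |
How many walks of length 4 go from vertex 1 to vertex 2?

2

The number of length-4 walks from vertex 1 to vertex 2 is entry (1,2) of M⁴, where M is the adjacency matrix.
M² = [[3, 0, 1, 1], [0, 1, 1, 1], [1, 1, 2, 1], [1, 1, 1, 2]]
M³ = [[2, 3, 4, 4], [3, 0, 1, 1], [4, 1, 2, 3], [4, 1, 3, 2]]
M⁴ = [[11, 2, 6, 6], [2, 3, 4, 4], [6, 4, 7, 6], [6, 4, 6, 7]]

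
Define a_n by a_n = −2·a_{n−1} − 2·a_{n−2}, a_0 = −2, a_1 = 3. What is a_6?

8

With companion matrix T = [[−2, −2], [1, 0]], [a_n, a_{n−1}]ᵀ = T·[a_{n−1}, a_{n−2}]ᵀ, so [a_6, a_5]ᵀ = T⁵·[a_1, a_0]ᵀ.
T⁵ = [[8, 8], [−4, 0]], giving [a_6, a_5]ᵀ = [[8], [−12]].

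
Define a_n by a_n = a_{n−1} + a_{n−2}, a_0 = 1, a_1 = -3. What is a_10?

With companion matrix M = [[1, 1], [1, 0]], [a_n, a_{n−1}]ᵀ = M·[a_{n−1}, a_{n−2}]ᵀ, so [a_10, a_9]ᵀ = M^9·[a_1, a_0]ᵀ.
M^9 = [[55, 34], [34, 21]], giving [a_10, a_9]ᵀ = [[-131], [-81]].

-131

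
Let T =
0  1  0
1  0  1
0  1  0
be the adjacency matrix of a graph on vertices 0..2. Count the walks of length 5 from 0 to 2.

The number of length-5 walks from vertex 0 to vertex 2 is entry (0,2) of T⁵, where T is the adjacency matrix.
T² = [[1, 0, 1], [0, 2, 0], [1, 0, 1]]
T³ = [[0, 2, 0], [2, 0, 2], [0, 2, 0]]
T⁴ = [[2, 0, 2], [0, 4, 0], [2, 0, 2]]
T⁵ = [[0, 4, 0], [4, 0, 4], [0, 4, 0]]

0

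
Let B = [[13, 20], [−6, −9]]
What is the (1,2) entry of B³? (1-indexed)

tr B = 4 and det B = 3, so the characteristic polynomial is λ² − (4)λ + (3) with roots 3 and 1.
Eigenvectors give P = [[−2, −5], [1, 3]] with P⁻¹ = [[−3, −5], [1, 2]], and B = P·diag(3, 1)·P⁻¹.
Then B³ = P·diag(27, 1)·P⁻¹ = [[−54, −5], [27, 3]] · [[−3, −5], [1, 2]] = [[157, 260], [−78, −129]].

260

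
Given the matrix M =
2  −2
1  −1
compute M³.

[[2, −2], [1, −1]]

M² = M (a projection; rank 1, trace 1), so M³ = M.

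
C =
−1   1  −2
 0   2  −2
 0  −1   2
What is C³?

[[−1, 11, −16], [0, 20, −28], [0, −14, 20]]

C² = [[1, 3, −4], [0, 6, −8], [0, −4, 6]]
C³ = [[−1, 11, −16], [0, 20, −28], [0, −14, 20]]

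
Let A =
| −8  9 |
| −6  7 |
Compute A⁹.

tr A = −1 and det A = −2, so the characteristic polynomial is λ² − (−1)λ + (−2) with roots −2 and 1.
Eigenvectors give P = [[−3, 1], [−2, 1]] with P⁻¹ = [[−1, 1], [−2, 3]], and A = P·diag(−2, 1)·P⁻¹.
Then A⁹ = P·diag(−512, 1)·P⁻¹ = [[1536, 1], [1024, 1]] · [[−1, 1], [−2, 3]] = [[−1538, 1539], [−1026, 1027]].

[[−1538, 1539], [−1026, 1027]]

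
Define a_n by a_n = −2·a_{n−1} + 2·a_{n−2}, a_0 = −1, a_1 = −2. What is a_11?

−23168

With companion matrix Q = [[−2, 2], [1, 0]], [a_n, a_{n−1}]ᵀ = Q·[a_{n−1}, a_{n−2}]ᵀ, so [a_11, a_10]ᵀ = Q¹⁰·[a_1, a_0]ᵀ.
Q¹⁰ = [[18272, −13376], [−6688, 4896]], giving [a_11, a_10]ᵀ = [[−23168], [8480]].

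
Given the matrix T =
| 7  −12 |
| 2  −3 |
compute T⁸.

[[19681, −39360], [6560, −13119]]

tr T = 4 and det T = 3, so the characteristic polynomial is λ² − (4)λ + (3) with roots 3 and 1.
Eigenvectors give P = [[3, 2], [1, 1]] with P⁻¹ = [[1, −2], [−1, 3]], and T = P·diag(3, 1)·P⁻¹.
Then T⁸ = P·diag(6561, 1)·P⁻¹ = [[19683, 2], [6561, 1]] · [[1, −2], [−1, 3]] = [[19681, −39360], [6560, −13119]].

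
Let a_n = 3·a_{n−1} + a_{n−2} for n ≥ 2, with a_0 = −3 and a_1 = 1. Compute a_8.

With companion matrix C = [[3, 1], [1, 0]], [a_n, a_{n−1}]ᵀ = C·[a_{n−1}, a_{n−2}]ᵀ, so [a_8, a_7]ᵀ = C^7·[a_1, a_0]ᵀ.
C^7 = [[3927, 1189], [1189, 360]], giving [a_8, a_7]ᵀ = [[360], [109]].

360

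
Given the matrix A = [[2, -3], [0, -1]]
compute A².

[[4, -3], [0, 1]]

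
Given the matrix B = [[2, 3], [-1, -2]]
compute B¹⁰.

B² = I (check: tr B = 0 and det B = -1), so B¹⁰ = I since 10 is even.

[[1, 0], [0, 1]]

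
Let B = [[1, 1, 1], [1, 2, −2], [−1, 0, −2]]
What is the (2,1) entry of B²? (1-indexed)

5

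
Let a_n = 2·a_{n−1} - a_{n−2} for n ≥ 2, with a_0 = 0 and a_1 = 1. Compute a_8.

With companion matrix B = [[2, -1], [1, 0]], [a_n, a_{n−1}]ᵀ = B·[a_{n−1}, a_{n−2}]ᵀ, so [a_8, a_7]ᵀ = B⁷·[a_1, a_0]ᵀ.
B⁷ = [[8, -7], [7, -6]], giving [a_8, a_7]ᵀ = [[8], [7]].

8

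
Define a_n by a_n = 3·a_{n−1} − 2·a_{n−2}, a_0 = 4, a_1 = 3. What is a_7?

−123

With companion matrix A = [[3, −2], [1, 0]], [a_n, a_{n−1}]ᵀ = A·[a_{n−1}, a_{n−2}]ᵀ, so [a_7, a_6]ᵀ = A^6·[a_1, a_0]ᵀ.
A^6 = [[127, −126], [63, −62]], giving [a_7, a_6]ᵀ = [[−123], [−59]].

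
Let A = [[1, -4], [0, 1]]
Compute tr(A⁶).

A = I + N where N = [[0, -4], [0, 0]] is strictly upper-triangular, so N² = 0.
(I + N)⁶ = I + 6·N = [[1, -24], [0, 1]].

2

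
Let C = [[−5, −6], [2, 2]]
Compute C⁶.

tr C = −3 and det C = 2, so the characteristic polynomial is λ² − (−3)λ + (2) with roots −2 and −1.
Eigenvectors give P = [[−2, 3], [1, −2]] with P⁻¹ = [[−2, −3], [−1, −2]], and C = P·diag(−2, −1)·P⁻¹.
Then C⁶ = P·diag(64, 1)·P⁻¹ = [[−128, 3], [64, −2]] · [[−2, −3], [−1, −2]] = [[253, 378], [−126, −188]].

[[253, 378], [−126, −188]]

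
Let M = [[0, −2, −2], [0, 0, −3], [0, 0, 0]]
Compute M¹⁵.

M is strictly triangular, hence nilpotent: M³ = 0, so M¹⁵ = 0.

[[0, 0, 0], [0, 0, 0], [0, 0, 0]]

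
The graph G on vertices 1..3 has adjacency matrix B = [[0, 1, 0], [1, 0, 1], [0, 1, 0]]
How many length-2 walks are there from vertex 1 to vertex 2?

The number of length-2 walks from vertex 1 to vertex 2 is entry (1,2) of B², where B is the adjacency matrix.
B² = [[1, 0, 1], [0, 2, 0], [1, 0, 1]]

0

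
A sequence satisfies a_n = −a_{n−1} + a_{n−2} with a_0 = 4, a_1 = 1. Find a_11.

With companion matrix C = [[−1, 1], [1, 0]], [a_n, a_{n−1}]ᵀ = C·[a_{n−1}, a_{n−2}]ᵀ, so [a_11, a_10]ᵀ = C¹⁰·[a_1, a_0]ᵀ.
C¹⁰ = [[89, −55], [−55, 34]], giving [a_11, a_10]ᵀ = [[−131], [81]].

−131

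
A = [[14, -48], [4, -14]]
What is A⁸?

tr A = 0 and det A = -4, so the characteristic polynomial is λ² − (0)λ + (-4) with roots 2 and -2.
Eigenvectors give P = [[4, 3], [1, 1]] with P⁻¹ = [[1, -3], [-1, 4]], and A = P·diag(2, -2)·P⁻¹.
Then A⁸ = P·diag(256, 256)·P⁻¹ = [[1024, 768], [256, 256]] · [[1, -3], [-1, 4]] = [[256, 0], [0, 256]].

[[256, 0], [0, 256]]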